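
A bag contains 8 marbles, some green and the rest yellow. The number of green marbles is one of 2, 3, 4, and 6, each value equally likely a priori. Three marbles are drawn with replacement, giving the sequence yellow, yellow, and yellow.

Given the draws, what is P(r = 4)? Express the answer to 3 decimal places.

0.155

Under each hypothesis, the probability of the observed sequence is: P(data | r = 2) = (6/8)(6/8)(6/8) = 0.42188; P(data | r = 3) = (5/8)(5/8)(5/8) = 0.24414; P(data | r = 4) = (4/8)(4/8)(4/8) = 0.125; P(data | r = 6) = (2/8)(2/8)(2/8) = 0.015625.
Weighting by the prior gives 1/4 · 0.42188 = 0.10547, 1/4 · 0.24414 = 0.061035, 1/4 · 0.125 = 0.03125, 1/4 · 0.015625 = 0.0039062; these sum to 0.20166.
So P(r = 4 | data) = (0.03125) / (0.20166) = 0.15496.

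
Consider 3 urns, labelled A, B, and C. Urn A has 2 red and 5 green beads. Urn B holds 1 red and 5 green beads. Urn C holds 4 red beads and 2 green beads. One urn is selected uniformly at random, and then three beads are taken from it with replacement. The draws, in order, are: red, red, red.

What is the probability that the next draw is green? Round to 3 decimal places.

The likelihood of the observed sequence under each hypothesis: P(data | urn A) = (2/7)(2/7)(2/7) = 0.023324; P(data | urn B) = (1/6)(1/6)(1/6) = 0.0046296; P(data | urn C) = (4/6)(4/6)(4/6) = 0.2963.
The prior-weighted likelihoods are 1/3 · 0.023324 = 0.0077745, 1/3 · 0.0046296 = 0.0015432, 1/3 · 0.2963 = 0.098765; summing to 0.10808.
Dividing through by the total gives posterior P(urn A | data) = 0.071931, P(urn B | data) = 0.014278, P(urn C | data) = 0.91379.
So P(green next | data) = Σ P(green next | H) P(H | data) = (5/7)(0.071931) + (5/6)(0.014278) + (1/3)(0.91379) = 0.36787.

0.368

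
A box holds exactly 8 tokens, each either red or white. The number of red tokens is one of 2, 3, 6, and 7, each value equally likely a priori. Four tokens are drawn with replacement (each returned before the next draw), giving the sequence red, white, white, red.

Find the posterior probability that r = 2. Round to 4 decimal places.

Under each hypothesis, the probability of the observed sequence is: P(data | r = 2) = (2/8)(6/8)(6/8)(2/8) = 0.035156; P(data | r = 3) = (3/8)(5/8)(5/8)(3/8) = 0.054932; P(data | r = 6) = (6/8)(2/8)(2/8)(6/8) = 0.035156; P(data | r = 7) = (7/8)(1/8)(1/8)(7/8) = 0.011963.
Multiplying each by its prior: 1/4 · 0.035156 = 0.0087891, 1/4 · 0.054932 = 0.013733, 1/4 · 0.035156 = 0.0087891, 1/4 · 0.011963 = 0.0029907; these sum to 0.034302.
By Bayes' rule, P(r = 2 | data) = (0.0087891) / (0.034302) = 0.25623.

0.2562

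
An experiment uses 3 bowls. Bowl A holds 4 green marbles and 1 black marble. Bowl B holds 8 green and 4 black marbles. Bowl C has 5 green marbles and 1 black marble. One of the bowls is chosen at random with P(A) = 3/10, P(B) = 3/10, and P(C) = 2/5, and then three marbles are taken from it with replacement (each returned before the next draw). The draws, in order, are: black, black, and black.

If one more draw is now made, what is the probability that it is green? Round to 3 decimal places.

0.708

For each hypothesis, P(data | H) works out to: P(data | bowl A) = (1/5)(1/5)(1/5) = 0.008; P(data | bowl B) = (4/12)(4/12)(4/12) = 0.037037; P(data | bowl C) = (1/6)(1/6)(1/6) = 0.0046296.
Multiplying each by its prior: 3/10 · 0.008 = 0.0024, 3/10 · 0.037037 = 0.011111, 2/5 · 0.0046296 = 0.0018519; with total 0.015363.
Normalising, the posterior is P(bowl A | data) = 0.15622, P(bowl B | data) = 0.72324, P(bowl C | data) = 0.12054.
So P(green next | data) = Σ P(green next | H) P(H | data) = (4/5)(0.15622) + (2/3)(0.72324) + (5/6)(0.12054) = 0.70759.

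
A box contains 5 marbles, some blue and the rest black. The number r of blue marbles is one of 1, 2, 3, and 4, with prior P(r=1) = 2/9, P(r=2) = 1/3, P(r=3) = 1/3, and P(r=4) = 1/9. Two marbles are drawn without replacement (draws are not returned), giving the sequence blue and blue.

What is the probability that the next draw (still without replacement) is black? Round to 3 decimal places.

0.611

Under each hypothesis, the probability of the observed sequence is: P(data | r = 1) = (1/5)(0/4) = 0; P(data | r = 2) = (2/5)(1/4) = 1/10; P(data | r = 3) = (3/5)(2/4) = 3/10; P(data | r = 4) = (4/5)(3/4) = 3/5.
The prior-weighted likelihoods are 2/9 · 0 = 0, 1/3 · 1/10 = 1/30, 1/3 · 3/10 = 1/10, 1/9 · 3/5 = 1/15; with total 1/5.
Normalising, the posterior is P(r = 1 | data) = 0, P(r = 2 | data) = 1/6, P(r = 3 | data) = 1/2, P(r = 4 | data) = 1/3.
So P(black next | data) = Σ P(black next | H) P(H | data) = (1)(1/6) + (2/3)(1/2) + (1/3)(1/3) = 11/18.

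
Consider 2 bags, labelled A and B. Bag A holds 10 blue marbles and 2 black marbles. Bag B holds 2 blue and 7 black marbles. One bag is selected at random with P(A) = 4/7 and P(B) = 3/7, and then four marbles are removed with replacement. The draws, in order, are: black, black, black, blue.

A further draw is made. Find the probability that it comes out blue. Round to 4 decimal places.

For each hypothesis, P(data | H) works out to: P(data | bag A) = (2/12)(2/12)(2/12)(10/12) = 0.003858; P(data | bag B) = (7/9)(7/9)(7/9)(2/9) = 0.10456.
The prior-weighted likelihoods are 4/7 · 0.003858 = 0.0022046, 3/7 · 0.10456 = 0.04481; summing to 0.047015.
The posterior is then P(bag A | data) = 0.046891, P(bag B | data) = 0.95311.
Averaging over the posterior, P(blue next | data) = (5/6)(0.046891) + (2/9)(0.95311) = 0.25088.

0.2509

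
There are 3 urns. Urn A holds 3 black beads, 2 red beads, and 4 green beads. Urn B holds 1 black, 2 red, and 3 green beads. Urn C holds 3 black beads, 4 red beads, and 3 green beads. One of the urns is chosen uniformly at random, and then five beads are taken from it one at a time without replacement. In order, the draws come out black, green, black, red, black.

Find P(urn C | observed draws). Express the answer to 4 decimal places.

The likelihood of the observed sequence under each hypothesis: P(data | urn A) = (3/9)(4/8)(2/7)(2/6)(1/5) = 0.0031746; P(data | urn B) = (1/6)(3/5)(0/4) = 0; P(data | urn C) = (3/10)(3/9)(2/8)(4/7)(1/6) = 0.002381.
The prior-weighted likelihoods are 1/3 · 0.0031746 = 0.0010582, 1/3 · 0 = 0, 1/3 · 0.002381 = 0.00079365; with total 0.0018519.
By Bayes' rule, P(urn C | data) = (0.00079365) / (0.0018519) = 0.42857.

0.4286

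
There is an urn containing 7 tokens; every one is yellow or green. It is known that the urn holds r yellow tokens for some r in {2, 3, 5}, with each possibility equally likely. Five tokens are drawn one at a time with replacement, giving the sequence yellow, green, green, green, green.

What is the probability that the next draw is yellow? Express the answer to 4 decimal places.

Under each hypothesis, the probability of the observed sequence is: P(data | r = 2) = (2/7)(5/7)(5/7)(5/7)(5/7) = 0.074374; P(data | r = 3) = (3/7)(4/7)(4/7)(4/7)(4/7) = 0.045695; P(data | r = 5) = (5/7)(2/7)(2/7)(2/7)(2/7) = 0.0047599.
Multiplying each by its prior: 1/3 · 0.074374 = 0.024791, 1/3 · 0.045695 = 0.015232, 1/3 · 0.0047599 = 0.0015866; these sum to 0.04161.
Dividing through by the total gives posterior P(r = 2 | data) = 0.59581, P(r = 3 | data) = 0.36606, P(r = 5 | data) = 0.038132.
So P(yellow next | data) = Σ P(yellow next | H) P(H | data) = (2/7)(0.59581) + (3/7)(0.36606) + (5/7)(0.038132) = 0.35435.

0.3544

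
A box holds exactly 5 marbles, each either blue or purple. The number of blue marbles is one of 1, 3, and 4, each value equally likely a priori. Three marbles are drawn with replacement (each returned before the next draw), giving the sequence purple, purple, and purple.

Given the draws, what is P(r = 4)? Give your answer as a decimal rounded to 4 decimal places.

Compute the likelihood of the observed sequence for each case: P(data | r = 1) = (4/5)(4/5)(4/5) = 64/125; P(data | r = 3) = (2/5)(2/5)(2/5) = 8/125; P(data | r = 4) = (1/5)(1/5)(1/5) = 1/125.
The prior-weighted likelihoods are 1/3 · 64/125 = 64/375, 1/3 · 8/125 = 8/375, 1/3 · 1/125 = 1/375; summing to 73/375.
Hence P(r = 4 | data) = (1/375) / (73/375) = 1/73.

0.0137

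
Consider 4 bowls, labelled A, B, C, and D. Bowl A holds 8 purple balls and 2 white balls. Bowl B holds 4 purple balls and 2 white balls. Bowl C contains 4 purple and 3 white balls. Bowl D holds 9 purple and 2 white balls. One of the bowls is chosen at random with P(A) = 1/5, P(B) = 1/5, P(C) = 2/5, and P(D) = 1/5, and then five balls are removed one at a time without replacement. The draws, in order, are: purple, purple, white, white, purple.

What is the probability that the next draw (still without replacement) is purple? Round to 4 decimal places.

0.7419

The likelihood of the observed sequence under each hypothesis: P(data | bowl A) = (8/10)(7/9)(2/8)(1/7)(6/6) = 0.022222; P(data | bowl B) = (4/6)(3/5)(2/4)(1/3)(2/2) = 0.066667; P(data | bowl C) = (4/7)(3/6)(3/5)(2/4)(2/3) = 0.057143; P(data | bowl D) = (9/11)(8/10)(2/9)(1/8)(7/7) = 0.018182.
The prior-weighted likelihoods are 1/5 · 0.022222 = 0.0044444, 1/5 · 0.066667 = 0.013333, 2/5 · 0.057143 = 0.022857, 1/5 · 0.018182 = 0.0036364; summing to 0.044271.
Dividing through by the total gives posterior P(bowl A | data) = 0.10039, P(bowl B | data) = 0.30117, P(bowl C | data) = 0.5163, P(bowl D | data) = 0.082138.
The predictive probability is P(purple next | data) = (1)(0.10039) + (1)(0.30117) + (1/2)(0.5163) + (1)(0.082138) = 0.74185.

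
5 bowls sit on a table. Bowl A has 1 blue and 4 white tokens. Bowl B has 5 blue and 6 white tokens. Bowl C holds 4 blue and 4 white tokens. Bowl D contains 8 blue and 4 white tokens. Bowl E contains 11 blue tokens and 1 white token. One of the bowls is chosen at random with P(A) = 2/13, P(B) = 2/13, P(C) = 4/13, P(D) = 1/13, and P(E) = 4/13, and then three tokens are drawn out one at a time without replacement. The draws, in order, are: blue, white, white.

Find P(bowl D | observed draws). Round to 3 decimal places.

The likelihood of the observed sequence under each hypothesis: P(data | bowl A) = (1/5)(4/4)(3/3) = 0.2; P(data | bowl B) = (5/11)(6/10)(5/9) = 0.15152; P(data | bowl C) = (4/8)(4/7)(3/6) = 0.14286; P(data | bowl D) = (8/12)(4/11)(3/10) = 0.072727; P(data | bowl E) = (11/12)(1/11)(0/10) = 0.
Multiplying each by its prior: 2/13 · 0.2 = 0.030769, 2/13 · 0.15152 = 0.02331, 4/13 · 0.14286 = 0.043956, 1/13 · 0.072727 = 0.0055944, 4/13 · 0 = 0; these sum to 0.10363.
By Bayes' rule, P(bowl D | data) = (0.0055944) / (0.10363) = 0.053985.

0.054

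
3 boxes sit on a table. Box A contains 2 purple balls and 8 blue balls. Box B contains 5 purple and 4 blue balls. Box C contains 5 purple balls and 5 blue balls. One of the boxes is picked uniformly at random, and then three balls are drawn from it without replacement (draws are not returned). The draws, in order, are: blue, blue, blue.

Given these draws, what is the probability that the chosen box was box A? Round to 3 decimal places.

0.781

Under each hypothesis, the probability of the observed sequence is: P(data | box A) = (8/10)(7/9)(6/8) = 0.46667; P(data | box B) = (4/9)(3/8)(2/7) = 0.047619; P(data | box C) = (5/10)(4/9)(3/8) = 0.083333.
Weighting by the prior gives 1/3 · 0.46667 = 0.15556, 1/3 · 0.047619 = 0.015873, 1/3 · 0.083333 = 0.027778; with total 0.19921.
Hence P(box A | data) = (0.15556) / (0.19921) = 0.78088.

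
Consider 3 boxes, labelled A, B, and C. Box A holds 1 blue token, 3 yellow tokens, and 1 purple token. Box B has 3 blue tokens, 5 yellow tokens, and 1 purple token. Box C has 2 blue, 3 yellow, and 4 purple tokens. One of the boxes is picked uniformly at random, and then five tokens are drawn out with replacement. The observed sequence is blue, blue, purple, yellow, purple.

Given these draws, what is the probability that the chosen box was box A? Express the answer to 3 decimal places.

The likelihood of the observed sequence under each hypothesis: P(data | box A) = (1/5)(1/5)(1/5)(3/5)(1/5) = 0.00096; P(data | box B) = (3/9)(3/9)(1/9)(5/9)(1/9) = 0.00076208; P(data | box C) = (2/9)(2/9)(4/9)(3/9)(4/9) = 0.0032515.
The prior-weighted likelihoods are 1/3 · 0.00096 = 0.00032, 1/3 · 0.00076208 = 0.00025403, 1/3 · 0.0032515 = 0.0010838; these sum to 0.0016579.
By Bayes' rule, P(box A | data) = (0.00032) / (0.0016579) = 0.19302.

0.193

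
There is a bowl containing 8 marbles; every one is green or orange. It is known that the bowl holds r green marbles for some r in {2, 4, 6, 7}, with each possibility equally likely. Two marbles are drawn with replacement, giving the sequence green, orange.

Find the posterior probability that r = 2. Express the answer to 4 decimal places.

0.2553

Compute the likelihood of the observed sequence for each case: P(data | r = 2) = (2/8)(6/8) = 3/16; P(data | r = 4) = (4/8)(4/8) = 1/4; P(data | r = 6) = (6/8)(2/8) = 3/16; P(data | r = 7) = (7/8)(1/8) = 7/64.
Multiplying each by its prior: 1/4 · 3/16 = 3/64, 1/4 · 1/4 = 1/16, 1/4 · 3/16 = 3/64, 1/4 · 7/64 = 7/256; summing to 47/256.
Hence P(r = 2 | data) = (3/64) / (47/256) = 12/47.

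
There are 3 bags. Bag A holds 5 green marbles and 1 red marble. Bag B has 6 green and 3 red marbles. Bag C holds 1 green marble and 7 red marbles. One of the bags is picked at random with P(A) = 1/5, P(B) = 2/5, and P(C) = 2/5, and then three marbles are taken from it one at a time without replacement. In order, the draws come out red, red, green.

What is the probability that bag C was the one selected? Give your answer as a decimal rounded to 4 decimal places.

For each hypothesis, P(data | H) works out to: P(data | bag A) = (1/6)(0/5) = 0; P(data | bag B) = (3/9)(2/8)(6/7) = 1/14; P(data | bag C) = (7/8)(6/7)(1/6) = 1/8.
The prior-weighted likelihoods are 1/5 · 0 = 0, 2/5 · 1/14 = 1/35, 2/5 · 1/8 = 1/20; with total 11/140.
So P(bag C | data) = (1/20) / (11/140) = 7/11.

0.6364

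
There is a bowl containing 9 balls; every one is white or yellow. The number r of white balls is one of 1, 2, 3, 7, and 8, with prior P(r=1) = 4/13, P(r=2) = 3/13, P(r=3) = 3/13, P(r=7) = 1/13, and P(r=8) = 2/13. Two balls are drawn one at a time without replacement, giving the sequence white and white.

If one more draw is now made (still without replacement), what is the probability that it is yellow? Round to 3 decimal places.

Compute the likelihood of the observed sequence for each case: P(data | r = 1) = (1/9)(0/8) = 0; P(data | r = 2) = (2/9)(1/8) = 1/36; P(data | r = 3) = (3/9)(2/8) = 1/12; P(data | r = 7) = (7/9)(6/8) = 7/12; P(data | r = 8) = (8/9)(7/8) = 7/9.
The prior-weighted likelihoods are 4/13 · 0 = 0, 3/13 · 1/36 = 1/156, 3/13 · 1/12 = 1/52, 1/13 · 7/12 = 7/156, 2/13 · 7/9 = 14/117; with total 89/468.
Dividing through by the total gives posterior P(r = 1 | data) = 0, P(r = 2 | data) = 3/89, P(r = 3 | data) = 9/89, P(r = 7 | data) = 21/89, P(r = 8 | data) = 56/89.
Averaging over the posterior, P(yellow next | data) = (1)(3/89) + (6/7)(9/89) + (2/7)(21/89) + (1/7)(56/89) = 173/623.

0.278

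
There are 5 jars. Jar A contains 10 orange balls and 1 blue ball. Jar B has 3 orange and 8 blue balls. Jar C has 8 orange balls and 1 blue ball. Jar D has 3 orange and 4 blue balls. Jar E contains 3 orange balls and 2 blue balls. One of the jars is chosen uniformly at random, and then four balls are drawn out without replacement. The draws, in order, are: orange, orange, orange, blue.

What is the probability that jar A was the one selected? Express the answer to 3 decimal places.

0.270

Under each hypothesis, the probability of the observed sequence is: P(data | jar A) = (10/11)(9/10)(8/9)(1/8) = 0.090909; P(data | jar B) = (3/11)(2/10)(1/9)(8/8) = 0.0060606; P(data | jar C) = (8/9)(7/8)(6/7)(1/6) = 0.11111; P(data | jar D) = (3/7)(2/6)(1/5)(4/4) = 0.028571; P(data | jar E) = (3/5)(2/4)(1/3)(2/2) = 0.1.
Weighting by the prior gives 1/5 · 0.090909 = 0.018182, 1/5 · 0.0060606 = 0.0012121, 1/5 · 0.11111 = 0.022222, 1/5 · 0.028571 = 0.0057143, 1/5 · 0.1 = 0.02; summing to 0.06733.
Therefore the posterior P(jar A | data) = (0.018182) / (0.06733) = 0.27004.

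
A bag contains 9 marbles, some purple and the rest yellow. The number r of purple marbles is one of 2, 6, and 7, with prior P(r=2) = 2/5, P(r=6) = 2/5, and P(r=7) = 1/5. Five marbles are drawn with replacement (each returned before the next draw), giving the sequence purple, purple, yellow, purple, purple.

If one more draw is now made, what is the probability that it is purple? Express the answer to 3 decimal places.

0.701

Under each hypothesis, the probability of the observed sequence is: P(data | r = 2) = (2/9)(2/9)(7/9)(2/9)(2/9) = 0.0018967; P(data | r = 6) = (6/9)(6/9)(3/9)(6/9)(6/9) = 0.065844; P(data | r = 7) = (7/9)(7/9)(2/9)(7/9)(7/9) = 0.081322.
Multiplying each by its prior: 2/5 · 0.0018967 = 0.00075869, 2/5 · 0.065844 = 0.026337, 1/5 · 0.081322 = 0.016264; these sum to 0.043361.
Dividing through by the total gives posterior P(r = 2 | data) = 0.017497, P(r = 6 | data) = 0.60741, P(r = 7 | data) = 0.3751.
Averaging over the posterior, P(purple next | data) = (2/9)(0.017497) + (2/3)(0.60741) + (7/9)(0.3751) = 0.70057.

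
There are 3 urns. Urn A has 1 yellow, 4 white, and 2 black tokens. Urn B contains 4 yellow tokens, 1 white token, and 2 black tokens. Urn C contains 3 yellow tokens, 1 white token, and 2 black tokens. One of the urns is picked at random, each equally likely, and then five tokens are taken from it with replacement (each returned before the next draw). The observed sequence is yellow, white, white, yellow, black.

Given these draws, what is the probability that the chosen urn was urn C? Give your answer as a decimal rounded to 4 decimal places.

Under each hypothesis, the probability of the observed sequence is: P(data | urn A) = (1/7)(4/7)(4/7)(1/7)(2/7) = 0.001904; P(data | urn B) = (4/7)(1/7)(1/7)(4/7)(2/7) = 0.001904; P(data | urn C) = (3/6)(1/6)(1/6)(3/6)(2/6) = 0.0023148.
The prior-weighted likelihoods are 1/3 · 0.001904 = 0.00063466, 1/3 · 0.001904 = 0.00063466, 1/3 · 0.0023148 = 0.0007716; summing to 0.0020409.
So P(urn C | data) = (0.0007716) / (0.0020409) = 0.37807.

0.3781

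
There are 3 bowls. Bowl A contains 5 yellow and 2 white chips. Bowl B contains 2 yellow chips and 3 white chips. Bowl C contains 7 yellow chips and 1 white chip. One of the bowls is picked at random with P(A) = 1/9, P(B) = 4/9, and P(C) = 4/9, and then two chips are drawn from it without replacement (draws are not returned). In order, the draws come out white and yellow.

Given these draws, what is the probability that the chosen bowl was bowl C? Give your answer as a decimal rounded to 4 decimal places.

0.2580

Compute the likelihood of the observed sequence for each case: P(data | bowl A) = (2/7)(5/6) = 0.2381; P(data | bowl B) = (3/5)(2/4) = 0.3; P(data | bowl C) = (1/8)(7/7) = 0.125.
Weighting by the prior gives 1/9 · 0.2381 = 0.026455, 4/9 · 0.3 = 0.13333, 4/9 · 0.125 = 0.055556; summing to 0.21534.
Therefore the posterior P(bowl C | data) = (0.055556) / (0.21534) = 0.25799.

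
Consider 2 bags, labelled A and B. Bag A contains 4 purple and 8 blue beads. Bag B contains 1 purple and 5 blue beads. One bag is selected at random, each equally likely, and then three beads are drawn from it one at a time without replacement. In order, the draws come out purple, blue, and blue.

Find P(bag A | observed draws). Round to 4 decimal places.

0.5045

Compute the likelihood of the observed sequence for each case: P(data | bag A) = (4/12)(8/11)(7/10) = 28/165; P(data | bag B) = (1/6)(5/5)(4/4) = 1/6.
Multiplying each by its prior: 1/2 · 28/165 = 14/165, 1/2 · 1/6 = 1/12; summing to 37/220.
By Bayes' rule, P(bag A | data) = (14/165) / (37/220) = 56/111.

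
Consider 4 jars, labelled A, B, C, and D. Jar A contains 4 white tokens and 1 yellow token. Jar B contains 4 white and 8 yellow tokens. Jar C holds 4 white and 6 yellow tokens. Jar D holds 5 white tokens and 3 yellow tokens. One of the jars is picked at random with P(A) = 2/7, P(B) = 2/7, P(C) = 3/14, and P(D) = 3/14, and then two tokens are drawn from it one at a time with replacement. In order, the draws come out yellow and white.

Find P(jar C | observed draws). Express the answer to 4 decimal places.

Compute the likelihood of the observed sequence for each case: P(data | jar A) = (1/5)(4/5) = 0.16; P(data | jar B) = (8/12)(4/12) = 0.22222; P(data | jar C) = (6/10)(4/10) = 0.24; P(data | jar D) = (3/8)(5/8) = 0.23438.
Multiplying each by its prior: 2/7 · 0.16 = 0.045714, 2/7 · 0.22222 = 0.063492, 3/14 · 0.24 = 0.051429, 3/14 · 0.23438 = 0.050223; with total 0.21086.
By Bayes' rule, P(jar C | data) = (0.051429) / (0.21086) = 0.2439.

0.2439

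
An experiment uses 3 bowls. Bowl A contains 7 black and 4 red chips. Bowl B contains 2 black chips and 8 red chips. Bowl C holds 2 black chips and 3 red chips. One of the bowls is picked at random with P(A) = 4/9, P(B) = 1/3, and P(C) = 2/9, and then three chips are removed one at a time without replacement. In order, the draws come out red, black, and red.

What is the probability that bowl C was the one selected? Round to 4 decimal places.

0.3317

For each hypothesis, P(data | H) works out to: P(data | bowl A) = (4/11)(7/10)(3/9) = 0.084848; P(data | bowl B) = (8/10)(2/9)(7/8) = 0.15556; P(data | bowl C) = (3/5)(2/4)(2/3) = 0.2.
The prior-weighted likelihoods are 4/9 · 0.084848 = 0.03771, 1/3 · 0.15556 = 0.051852, 2/9 · 0.2 = 0.044444; summing to 0.13401.
So P(bowl C | data) = (0.044444) / (0.13401) = 0.33166.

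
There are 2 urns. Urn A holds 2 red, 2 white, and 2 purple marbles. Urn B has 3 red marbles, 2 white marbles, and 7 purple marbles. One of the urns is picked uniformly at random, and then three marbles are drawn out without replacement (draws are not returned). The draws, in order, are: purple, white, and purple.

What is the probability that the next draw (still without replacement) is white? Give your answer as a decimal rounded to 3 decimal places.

For each hypothesis, P(data | H) works out to: P(data | urn A) = (2/6)(2/5)(1/4) = 1/30; P(data | urn B) = (7/12)(2/11)(6/10) = 7/110.
The prior-weighted likelihoods are 1/2 · 1/30 = 1/60, 1/2 · 7/110 = 7/220; summing to 8/165.
Dividing through by the total gives posterior P(urn A | data) = 11/32, P(urn B | data) = 21/32.
Averaging over the posterior, P(white next | data) = (1/3)(11/32) + (1/9)(21/32) = 3/16.

0.188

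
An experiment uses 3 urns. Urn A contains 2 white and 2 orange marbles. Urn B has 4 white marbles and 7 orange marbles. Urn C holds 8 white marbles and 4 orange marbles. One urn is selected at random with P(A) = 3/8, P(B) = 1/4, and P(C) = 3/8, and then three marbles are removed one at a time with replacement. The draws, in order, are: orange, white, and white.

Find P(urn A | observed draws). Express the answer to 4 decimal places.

Compute the likelihood of the observed sequence for each case: P(data | urn A) = (2/4)(2/4)(2/4) = 0.125; P(data | urn B) = (7/11)(4/11)(4/11) = 0.084147; P(data | urn C) = (4/12)(8/12)(8/12) = 0.14815.
The prior-weighted likelihoods are 3/8 · 0.125 = 0.046875, 1/4 · 0.084147 = 0.021037, 3/8 · 0.14815 = 0.055556; summing to 0.12347.
Therefore the posterior P(urn A | data) = (0.046875) / (0.12347) = 0.37965.

0.3797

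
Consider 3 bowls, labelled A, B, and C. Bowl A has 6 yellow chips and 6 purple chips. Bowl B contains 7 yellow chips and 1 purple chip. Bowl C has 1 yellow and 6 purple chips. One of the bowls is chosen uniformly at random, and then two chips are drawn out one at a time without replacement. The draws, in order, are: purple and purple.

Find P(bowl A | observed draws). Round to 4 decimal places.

0.2414

Under each hypothesis, the probability of the observed sequence is: P(data | bowl A) = (6/12)(5/11) = 5/22; P(data | bowl B) = (1/8)(0/7) = 0; P(data | bowl C) = (6/7)(5/6) = 5/7.
The prior-weighted likelihoods are 1/3 · 5/22 = 5/66, 1/3 · 0 = 0, 1/3 · 5/7 = 5/21; summing to 145/462.
By Bayes' rule, P(bowl A | data) = (5/66) / (145/462) = 7/29.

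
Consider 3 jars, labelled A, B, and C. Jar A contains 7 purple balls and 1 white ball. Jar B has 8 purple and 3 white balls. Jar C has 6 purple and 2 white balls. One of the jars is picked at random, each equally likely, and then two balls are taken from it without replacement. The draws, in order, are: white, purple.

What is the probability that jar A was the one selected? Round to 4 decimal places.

Compute the likelihood of the observed sequence for each case: P(data | jar A) = (1/8)(7/7) = 0.125; P(data | jar B) = (3/11)(8/10) = 0.21818; P(data | jar C) = (2/8)(6/7) = 0.21429.
Multiplying each by its prior: 1/3 · 0.125 = 0.041667, 1/3 · 0.21818 = 0.072727, 1/3 · 0.21429 = 0.071429; these sum to 0.18582.
Therefore the posterior P(jar A | data) = (0.041667) / (0.18582) = 0.22423.

0.2242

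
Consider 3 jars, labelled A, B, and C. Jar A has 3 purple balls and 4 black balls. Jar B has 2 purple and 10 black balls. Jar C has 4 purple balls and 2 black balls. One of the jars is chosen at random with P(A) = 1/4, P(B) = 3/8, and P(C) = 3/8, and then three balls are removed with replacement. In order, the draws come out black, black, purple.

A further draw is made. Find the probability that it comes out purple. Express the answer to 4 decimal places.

Under each hypothesis, the probability of the observed sequence is: P(data | jar A) = (4/7)(4/7)(3/7) = 0.13994; P(data | jar B) = (10/12)(10/12)(2/12) = 0.11574; P(data | jar C) = (2/6)(2/6)(4/6) = 0.074074.
Weighting by the prior gives 1/4 · 0.13994 = 0.034985, 3/8 · 0.11574 = 0.043403, 3/8 · 0.074074 = 0.027778; with total 0.10617.
Normalising, the posterior is P(jar A | data) = 0.32954, P(jar B | data) = 0.40882, P(jar C | data) = 0.26164.
The predictive probability is P(purple next | data) = (3/7)(0.32954) + (1/6)(0.40882) + (2/3)(0.26164) = 0.3838.

0.3838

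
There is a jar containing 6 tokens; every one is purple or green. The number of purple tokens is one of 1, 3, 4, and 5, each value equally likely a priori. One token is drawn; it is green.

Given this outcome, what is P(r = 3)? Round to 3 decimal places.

Under each hypothesis, the probability of this draw is: P(data | r = 1) = (5/6) = 5/6; P(data | r = 3) = (3/6) = 1/2; P(data | r = 4) = (2/6) = 1/3; P(data | r = 5) = (1/6) = 1/6.
The prior-weighted likelihoods are 1/4 · 5/6 = 5/24, 1/4 · 1/2 = 1/8, 1/4 · 1/3 = 1/12, 1/4 · 1/6 = 1/24; these sum to 11/24.
Hence P(r = 3 | data) = (1/8) / (11/24) = 3/11.

0.273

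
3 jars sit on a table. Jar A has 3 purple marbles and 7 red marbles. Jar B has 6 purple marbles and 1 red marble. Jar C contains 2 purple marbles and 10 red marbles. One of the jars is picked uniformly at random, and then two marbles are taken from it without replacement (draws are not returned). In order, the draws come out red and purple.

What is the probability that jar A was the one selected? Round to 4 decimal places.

For each hypothesis, P(data | H) works out to: P(data | jar A) = (7/10)(3/9) = 0.23333; P(data | jar B) = (1/7)(6/6) = 0.14286; P(data | jar C) = (10/12)(2/11) = 0.15152.
The prior-weighted likelihoods are 1/3 · 0.23333 = 0.077778, 1/3 · 0.14286 = 0.047619, 1/3 · 0.15152 = 0.050505; with total 0.1759.
So P(jar A | data) = (0.077778) / (0.1759) = 0.44217.

0.4422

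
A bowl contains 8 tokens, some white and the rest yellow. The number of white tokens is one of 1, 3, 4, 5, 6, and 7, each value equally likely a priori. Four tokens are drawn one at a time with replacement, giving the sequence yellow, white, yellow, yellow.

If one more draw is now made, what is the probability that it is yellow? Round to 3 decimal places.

0.624

For each hypothesis, P(data | H) works out to: P(data | r = 1) = (7/8)(1/8)(7/8)(7/8) = 0.08374; P(data | r = 3) = (5/8)(3/8)(5/8)(5/8) = 0.091553; P(data | r = 4) = (4/8)(4/8)(4/8)(4/8) = 0.0625; P(data | r = 5) = (3/8)(5/8)(3/8)(3/8) = 0.032959; P(data | r = 6) = (2/8)(6/8)(2/8)(2/8) = 0.011719; P(data | r = 7) = (1/8)(7/8)(1/8)(1/8) = 0.001709.
Multiplying each by its prior: 1/6 · 0.08374 = 0.013957, 1/6 · 0.091553 = 0.015259, 1/6 · 0.0625 = 0.010417, 1/6 · 0.032959 = 0.0054932, 1/6 · 0.011719 = 0.0019531, 1/6 · 0.001709 = 0.00028483; with total 0.047363.
The posterior is then P(r = 1 | data) = 0.29467, P(r = 3 | data) = 0.32216, P(r = 4 | data) = 0.21993, P(r = 5 | data) = 0.11598, P(r = 6 | data) = 0.041237, P(r = 7 | data) = 0.0060137.
Averaging over the posterior, P(yellow next | data) = (7/8)(0.29467) + (5/8)(0.32216) + (1/2)(0.21993) + (3/8)(0.11598) + (1/4)(0.041237) + (1/8)(0.0060137) = 0.62371.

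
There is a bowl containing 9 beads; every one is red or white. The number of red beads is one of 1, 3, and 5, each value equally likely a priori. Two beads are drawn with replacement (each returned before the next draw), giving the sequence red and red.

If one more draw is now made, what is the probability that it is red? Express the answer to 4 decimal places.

For each hypothesis, P(data | H) works out to: P(data | r = 1) = (1/9)(1/9) = 1/81; P(data | r = 3) = (3/9)(3/9) = 1/9; P(data | r = 5) = (5/9)(5/9) = 25/81.
The prior-weighted likelihoods are 1/3 · 1/81 = 1/243, 1/3 · 1/9 = 1/27, 1/3 · 25/81 = 25/243; summing to 35/243.
Dividing through by the total gives posterior P(r = 1 | data) = 1/35, P(r = 3 | data) = 9/35, P(r = 5 | data) = 5/7.
Averaging over the posterior, P(red next | data) = (1/9)(1/35) + (1/3)(9/35) + (5/9)(5/7) = 17/35.

0.4857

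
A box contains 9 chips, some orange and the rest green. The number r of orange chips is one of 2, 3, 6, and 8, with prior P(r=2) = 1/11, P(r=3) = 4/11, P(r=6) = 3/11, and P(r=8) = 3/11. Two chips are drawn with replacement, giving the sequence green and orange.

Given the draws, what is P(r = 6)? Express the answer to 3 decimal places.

The likelihood of the observed sequence under each hypothesis: P(data | r = 2) = (7/9)(2/9) = 14/81; P(data | r = 3) = (6/9)(3/9) = 2/9; P(data | r = 6) = (3/9)(6/9) = 2/9; P(data | r = 8) = (1/9)(8/9) = 8/81.
The prior-weighted likelihoods are 1/11 · 14/81 = 14/891, 4/11 · 2/9 = 8/99, 3/11 · 2/9 = 2/33, 3/11 · 8/81 = 8/297; summing to 164/891.
So P(r = 6 | data) = (2/33) / (164/891) = 27/82.

0.329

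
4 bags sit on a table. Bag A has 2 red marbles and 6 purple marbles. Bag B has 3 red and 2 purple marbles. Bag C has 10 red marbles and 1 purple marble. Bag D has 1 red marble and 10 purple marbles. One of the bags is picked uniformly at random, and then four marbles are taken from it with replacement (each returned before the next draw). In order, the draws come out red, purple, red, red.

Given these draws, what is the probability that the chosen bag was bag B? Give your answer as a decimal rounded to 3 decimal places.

0.517

The likelihood of the observed sequence under each hypothesis: P(data | bag A) = (2/8)(6/8)(2/8)(2/8) = 0.011719; P(data | bag B) = (3/5)(2/5)(3/5)(3/5) = 0.0864; P(data | bag C) = (10/11)(1/11)(10/11)(10/11) = 0.068301; P(data | bag D) = (1/11)(10/11)(1/11)(1/11) = 0.00068301.
Multiplying each by its prior: 1/4 · 0.011719 = 0.0029297, 1/4 · 0.0864 = 0.0216, 1/4 · 0.068301 = 0.017075, 1/4 · 0.00068301 = 0.00017075; summing to 0.041776.
By Bayes' rule, P(bag B | data) = (0.0216) / (0.041776) = 0.51705.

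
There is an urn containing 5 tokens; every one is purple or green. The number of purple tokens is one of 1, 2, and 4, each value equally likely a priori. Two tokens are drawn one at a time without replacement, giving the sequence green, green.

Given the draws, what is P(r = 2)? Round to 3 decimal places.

The likelihood of the observed sequence under each hypothesis: P(data | r = 1) = (4/5)(3/4) = 3/5; P(data | r = 2) = (3/5)(2/4) = 3/10; P(data | r = 4) = (1/5)(0/4) = 0.
Weighting by the prior gives 1/3 · 3/5 = 1/5, 1/3 · 3/10 = 1/10, 1/3 · 0 = 0; with total 3/10.
So P(r = 2 | data) = (1/10) / (3/10) = 1/3.

0.333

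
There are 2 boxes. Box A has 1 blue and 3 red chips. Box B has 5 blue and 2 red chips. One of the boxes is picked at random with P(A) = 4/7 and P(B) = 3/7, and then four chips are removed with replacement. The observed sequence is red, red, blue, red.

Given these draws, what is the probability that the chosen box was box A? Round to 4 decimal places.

0.8941

Compute the likelihood of the observed sequence for each case: P(data | box A) = (3/4)(3/4)(1/4)(3/4) = 0.10547; P(data | box B) = (2/7)(2/7)(5/7)(2/7) = 0.01666.
Weighting by the prior gives 4/7 · 0.10547 = 0.060268, 3/7 · 0.01666 = 0.0071399; these sum to 0.067408.
Therefore the posterior P(box A | data) = (0.060268) / (0.067408) = 0.89408.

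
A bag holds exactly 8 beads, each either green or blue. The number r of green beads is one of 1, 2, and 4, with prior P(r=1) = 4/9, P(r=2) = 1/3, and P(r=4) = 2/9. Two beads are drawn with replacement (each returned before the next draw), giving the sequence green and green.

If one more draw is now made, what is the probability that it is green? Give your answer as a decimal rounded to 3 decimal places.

For each hypothesis, P(data | H) works out to: P(data | r = 1) = (1/8)(1/8) = 1/64; P(data | r = 2) = (2/8)(2/8) = 1/16; P(data | r = 4) = (4/8)(4/8) = 1/4.
Multiplying each by its prior: 4/9 · 1/64 = 1/144, 1/3 · 1/16 = 1/48, 2/9 · 1/4 = 1/18; with total 1/12.
Normalising, the posterior is P(r = 1 | data) = 1/12, P(r = 2 | data) = 1/4, P(r = 4 | data) = 2/3.
So P(green next | data) = Σ P(green next | H) P(H | data) = (1/8)(1/12) + (1/4)(1/4) + (1/2)(2/3) = 13/32.

0.406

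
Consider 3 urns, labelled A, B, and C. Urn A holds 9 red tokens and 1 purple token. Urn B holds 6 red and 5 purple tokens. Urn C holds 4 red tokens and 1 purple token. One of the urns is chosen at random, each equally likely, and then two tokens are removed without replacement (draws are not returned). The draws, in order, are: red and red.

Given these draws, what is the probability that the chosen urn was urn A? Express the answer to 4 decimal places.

0.4783

The likelihood of the observed sequence under each hypothesis: P(data | urn A) = (9/10)(8/9) = 4/5; P(data | urn B) = (6/11)(5/10) = 3/11; P(data | urn C) = (4/5)(3/4) = 3/5.
Multiplying each by its prior: 1/3 · 4/5 = 4/15, 1/3 · 3/11 = 1/11, 1/3 · 3/5 = 1/5; summing to 92/165.
By Bayes' rule, P(urn A | data) = (4/15) / (92/165) = 11/23.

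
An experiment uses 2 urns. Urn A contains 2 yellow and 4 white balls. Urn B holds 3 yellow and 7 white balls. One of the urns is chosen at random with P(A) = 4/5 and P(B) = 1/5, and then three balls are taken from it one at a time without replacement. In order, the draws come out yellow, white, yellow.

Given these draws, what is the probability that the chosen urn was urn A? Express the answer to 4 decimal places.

0.8205

The likelihood of the observed sequence under each hypothesis: P(data | urn A) = (2/6)(4/5)(1/4) = 1/15; P(data | urn B) = (3/10)(7/9)(2/8) = 7/120.
The prior-weighted likelihoods are 4/5 · 1/15 = 4/75, 1/5 · 7/120 = 7/600; with total 13/200.
So P(urn A | data) = (4/75) / (13/200) = 32/39.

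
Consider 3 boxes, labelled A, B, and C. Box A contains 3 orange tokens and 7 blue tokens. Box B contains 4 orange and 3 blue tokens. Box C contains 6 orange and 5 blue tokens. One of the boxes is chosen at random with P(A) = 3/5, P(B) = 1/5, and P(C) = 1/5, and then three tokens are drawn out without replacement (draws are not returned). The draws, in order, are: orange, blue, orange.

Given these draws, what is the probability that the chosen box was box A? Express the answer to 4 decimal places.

0.3514

Compute the likelihood of the observed sequence for each case: P(data | box A) = (3/10)(7/9)(2/8) = 0.058333; P(data | box B) = (4/7)(3/6)(3/5) = 0.17143; P(data | box C) = (6/11)(5/10)(5/9) = 0.15152.
The prior-weighted likelihoods are 3/5 · 0.058333 = 0.035, 1/5 · 0.17143 = 0.034286, 1/5 · 0.15152 = 0.030303; with total 0.099589.
So P(box A | data) = (0.035) / (0.099589) = 0.35145.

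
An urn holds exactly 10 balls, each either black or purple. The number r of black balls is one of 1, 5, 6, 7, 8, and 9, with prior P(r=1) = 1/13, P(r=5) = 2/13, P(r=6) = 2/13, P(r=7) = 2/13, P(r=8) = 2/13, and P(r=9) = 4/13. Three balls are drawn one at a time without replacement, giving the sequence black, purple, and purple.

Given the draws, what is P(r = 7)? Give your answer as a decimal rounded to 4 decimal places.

0.1579

Under each hypothesis, the probability of the observed sequence is: P(data | r = 1) = (1/10)(9/9)(8/8) = 0.1; P(data | r = 5) = (5/10)(5/9)(4/8) = 0.13889; P(data | r = 6) = (6/10)(4/9)(3/8) = 0.1; P(data | r = 7) = (7/10)(3/9)(2/8) = 0.058333; P(data | r = 8) = (8/10)(2/9)(1/8) = 0.022222; P(data | r = 9) = (9/10)(1/9)(0/8) = 0.
The prior-weighted likelihoods are 1/13 · 0.1 = 0.0076923, 2/13 · 0.13889 = 0.021368, 2/13 · 0.1 = 0.015385, 2/13 · 0.058333 = 0.0089744, 2/13 · 0.022222 = 0.0034188, 4/13 · 0 = 0; summing to 0.056838.
By Bayes' rule, P(r = 7 | data) = (0.0089744) / (0.056838) = 0.15789.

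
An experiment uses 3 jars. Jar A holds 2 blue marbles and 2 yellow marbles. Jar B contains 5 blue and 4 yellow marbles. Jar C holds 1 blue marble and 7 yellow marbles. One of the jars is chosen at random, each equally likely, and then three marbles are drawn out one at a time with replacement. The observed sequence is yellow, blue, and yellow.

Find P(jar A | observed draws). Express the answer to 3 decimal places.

0.378

Compute the likelihood of the observed sequence for each case: P(data | jar A) = (2/4)(2/4)(2/4) = 0.125; P(data | jar B) = (4/9)(5/9)(4/9) = 0.10974; P(data | jar C) = (7/8)(1/8)(7/8) = 0.095703.
The prior-weighted likelihoods are 1/3 · 0.125 = 0.041667, 1/3 · 0.10974 = 0.03658, 1/3 · 0.095703 = 0.031901; with total 0.11015.
Hence P(jar A | data) = (0.041667) / (0.11015) = 0.37828.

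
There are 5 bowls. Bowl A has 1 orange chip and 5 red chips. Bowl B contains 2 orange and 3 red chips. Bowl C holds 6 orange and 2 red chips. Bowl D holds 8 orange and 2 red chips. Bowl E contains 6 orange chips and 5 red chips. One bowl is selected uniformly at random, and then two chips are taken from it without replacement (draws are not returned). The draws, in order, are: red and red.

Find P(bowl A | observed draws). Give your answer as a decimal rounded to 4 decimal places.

0.5526

The likelihood of the observed sequence under each hypothesis: P(data | bowl A) = (5/6)(4/5) = 0.66667; P(data | bowl B) = (3/5)(2/4) = 0.3; P(data | bowl C) = (2/8)(1/7) = 0.035714; P(data | bowl D) = (2/10)(1/9) = 0.022222; P(data | bowl E) = (5/11)(4/10) = 0.18182.
Weighting by the prior gives 1/5 · 0.66667 = 0.13333, 1/5 · 0.3 = 0.06, 1/5 · 0.035714 = 0.0071429, 1/5 · 0.022222 = 0.0044444, 1/5 · 0.18182 = 0.036364; summing to 0.24128.
Therefore the posterior P(bowl A | data) = (0.13333) / (0.24128) = 0.5526.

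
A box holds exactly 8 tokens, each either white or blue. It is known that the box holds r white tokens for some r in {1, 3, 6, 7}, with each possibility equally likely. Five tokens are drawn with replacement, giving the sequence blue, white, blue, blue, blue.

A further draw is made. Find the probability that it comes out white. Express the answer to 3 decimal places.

0.247

Under each hypothesis, the probability of the observed sequence is: P(data | r = 1) = (7/8)(1/8)(7/8)(7/8)(7/8) = 0.073273; P(data | r = 3) = (5/8)(3/8)(5/8)(5/8)(5/8) = 0.05722; P(data | r = 6) = (2/8)(6/8)(2/8)(2/8)(2/8) = 0.0029297; P(data | r = 7) = (1/8)(7/8)(1/8)(1/8)(1/8) = 0.00021362.
The prior-weighted likelihoods are 1/4 · 0.073273 = 0.018318, 1/4 · 0.05722 = 0.014305, 1/4 · 0.0029297 = 0.00073242, 1/4 · 0.00021362 = 5.3406e-05; summing to 0.033409.
Normalising, the posterior is P(r = 1 | data) = 0.5483, P(r = 3 | data) = 0.42818, P(r = 6 | data) = 0.021923, P(r = 7 | data) = 0.0015985.
Averaging over the posterior, P(white next | data) = (1/8)(0.5483) + (3/8)(0.42818) + (3/4)(0.021923) + (7/8)(0.0015985) = 0.24695.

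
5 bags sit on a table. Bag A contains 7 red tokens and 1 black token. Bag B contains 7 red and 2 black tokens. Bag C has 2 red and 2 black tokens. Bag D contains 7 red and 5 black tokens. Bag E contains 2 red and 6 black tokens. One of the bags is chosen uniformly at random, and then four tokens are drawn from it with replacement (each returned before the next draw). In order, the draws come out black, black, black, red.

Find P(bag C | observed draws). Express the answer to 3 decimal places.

Under each hypothesis, the probability of the observed sequence is: P(data | bag A) = (1/8)(1/8)(1/8)(7/8) = 0.001709; P(data | bag B) = (2/9)(2/9)(2/9)(7/9) = 0.0085353; P(data | bag C) = (2/4)(2/4)(2/4)(2/4) = 0.0625; P(data | bag D) = (5/12)(5/12)(5/12)(7/12) = 0.042197; P(data | bag E) = (6/8)(6/8)(6/8)(2/8) = 0.10547.
Weighting by the prior gives 1/5 · 0.001709 = 0.0003418, 1/5 · 0.0085353 = 0.0017071, 1/5 · 0.0625 = 0.0125, 1/5 · 0.042197 = 0.0084394, 1/5 · 0.10547 = 0.021094; these sum to 0.044082.
Hence P(bag C | data) = (0.0125) / (0.044082) = 0.28356.

0.284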